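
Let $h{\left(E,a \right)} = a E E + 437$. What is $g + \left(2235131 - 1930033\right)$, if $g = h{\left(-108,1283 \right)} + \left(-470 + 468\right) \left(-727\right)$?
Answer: $15271901$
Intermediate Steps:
$h{\left(E,a \right)} = 437 + a E^{2}$ ($h{\left(E,a \right)} = E a E + 437 = a E^{2} + 437 = 437 + a E^{2}$)
$g = 14966803$ ($g = \left(437 + 1283 \left(-108\right)^{2}\right) + \left(-470 + 468\right) \left(-727\right) = \left(437 + 1283 \cdot 11664\right) - -1454 = \left(437 + 14964912\right) + 1454 = 14965349 + 1454 = 14966803$)
$g + \left(2235131 - 1930033\right) = 14966803 + \left(2235131 - 1930033\right) = 14966803 + 305098 = 15271901$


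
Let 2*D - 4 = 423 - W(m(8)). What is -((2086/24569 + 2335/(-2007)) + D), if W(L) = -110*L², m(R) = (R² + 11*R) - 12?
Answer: -106333272346715/98619966 ≈ -1.0782e+6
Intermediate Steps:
m(R) = -12 + R² + 11*R
D = 2156427/2 (D = 2 + (423 - (-110)*(-12 + 8² + 11*8)²)/2 = 2 + (423 - (-110)*(-12 + 64 + 88)²)/2 = 2 + (423 - (-110)*140²)/2 = 2 + (423 - (-110)*19600)/2 = 2 + (423 - 1*(-2156000))/2 = 2 + (423 + 2156000)/2 = 2 + (½)*2156423 = 2 + 2156423/2 = 2156427/2 ≈ 1.0782e+6)
-((2086/24569 + 2335/(-2007)) + D) = -((2086/24569 + 2335/(-2007)) + 2156427/2) = -((2086*(1/24569) + 2335*(-1/2007)) + 2156427/2) = -((2086/24569 - 2335/2007) + 2156427/2) = -(-53182013/49309983 + 2156427/2) = -1*106333272346715/98619966 = -106333272346715/98619966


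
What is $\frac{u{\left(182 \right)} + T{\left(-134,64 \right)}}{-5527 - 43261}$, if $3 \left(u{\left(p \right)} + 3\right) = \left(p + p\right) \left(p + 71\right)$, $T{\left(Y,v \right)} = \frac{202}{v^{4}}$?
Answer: $- \frac{772448190767}{1227790221312} \approx -0.62914$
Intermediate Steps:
$T{\left(Y,v \right)} = \frac{202}{v^{4}}$
$u{\left(p \right)} = -3 + \frac{2 p \left(71 + p\right)}{3}$ ($u{\left(p \right)} = -3 + \frac{\left(p + p\right) \left(p + 71\right)}{3} = -3 + \frac{2 p \left(71 + p\right)}{3}$)
$\frac{u{\left(182 \right)} + T{\left(-134,64 \right)}}{-5527 - 43261} = \frac{\left(-3 + \frac{2 \cdot 182^{2}}{3} + \frac{142}{3} \cdot 182\right) + \frac{202}{16777216}}{-5527 - 43261} = \frac{\left(-3 + \frac{2}{3} \cdot 33124 + \frac{25844}{3}\right) + 202 \cdot \frac{1}{16777216}}{-48788} = \left(\left(-3 + \frac{66248}{3} + \frac{25844}{3}\right) + \frac{101}{8388608}\right) \left(- \frac{1}{48788}\right) = \left(\frac{92083}{3} + \frac{101}{8388608}\right) \left(- \frac{1}{48788}\right) = \frac{772448190767}{25165824} \left(- \frac{1}{48788}\right) = - \frac{772448190767}{1227790221312}$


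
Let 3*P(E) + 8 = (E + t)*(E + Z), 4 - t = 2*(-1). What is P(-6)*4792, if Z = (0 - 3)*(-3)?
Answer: -38336/3 ≈ -12779.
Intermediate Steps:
t = 6 (t = 4 - 2*(-1) = 4 - 1*(-2) = 4 + 2 = 6)
Z = 9 (Z = -3*(-3) = 9)
P(E) = -8/3 + (6 + E)*(9 + E)/3 (P(E) = -8/3 + ((E + 6)*(E + 9))/3 = -8/3 + ((6 + E)*(9 + E))/3 = -8/3 + (6 + E)*(9 + E)/3)
P(-6)*4792 = (46/3 + 5*(-6) + (⅓)*(-6)²)*4792 = (46/3 - 30 + (⅓)*36)*4792 = (46/3 - 30 + 12)*4792 = -8/3*4792 = -38336/3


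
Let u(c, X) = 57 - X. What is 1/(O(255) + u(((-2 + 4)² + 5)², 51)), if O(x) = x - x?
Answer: ⅙ ≈ 0.16667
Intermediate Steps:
O(x) = 0
1/(O(255) + u(((-2 + 4)² + 5)², 51)) = 1/(0 + (57 - 1*51)) = 1/(0 + (57 - 51)) = 1/(0 + 6) = 1/6 = ⅙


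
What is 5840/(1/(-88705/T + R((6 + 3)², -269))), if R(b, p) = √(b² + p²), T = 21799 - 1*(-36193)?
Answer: -64754650/7249 + 5840*√78922 ≈ 1.6317e+6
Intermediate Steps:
T = 57992 (T = 21799 + 36193 = 57992)
5840/(1/(-88705/T + R((6 + 3)², -269))) = 5840/(1/(-88705/57992 + √(((6 + 3)²)² + (-269)²))) = 5840/(1/(-88705*1/57992 + √((9²)² + 72361))) = 5840/(1/(-88705/57992 + √(81² + 72361))) = 5840/(1/(-88705/57992 + √(6561 + 72361))) = 5840/(1/(-88705/57992 + √78922)) = 5840*(-88705/57992 + √78922) = -64754650/7249 + 5840*√78922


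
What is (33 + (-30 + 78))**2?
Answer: 6561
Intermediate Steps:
(33 + (-30 + 78))**2 = (33 + 48)**2 = 81**2 = 6561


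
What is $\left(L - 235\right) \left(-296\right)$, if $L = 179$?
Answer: $16576$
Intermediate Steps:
$\left(L - 235\right) \left(-296\right) = \left(179 - 235\right) \left(-296\right) = \left(-56\right) \left(-296\right) = 16576$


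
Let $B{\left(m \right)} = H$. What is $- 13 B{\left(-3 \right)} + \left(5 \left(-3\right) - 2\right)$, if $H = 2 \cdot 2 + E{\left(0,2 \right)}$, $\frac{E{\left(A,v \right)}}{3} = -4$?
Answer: $87$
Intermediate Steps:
$E{\left(A,v \right)} = -12$ ($E{\left(A,v \right)} = 3 \left(-4\right) = -12$)
$H = -8$ ($H = 2 \cdot 2 - 12 = 4 - 12 = -8$)
$B{\left(m \right)} = -8$
$- 13 B{\left(-3 \right)} + \left(5 \left(-3\right) - 2\right) = \left(-13\right) \left(-8\right) + \left(5 \left(-3\right) - 2\right) = 104 - 17 = 87$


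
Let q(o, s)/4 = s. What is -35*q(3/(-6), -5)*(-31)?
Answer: -21700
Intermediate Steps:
q(o, s) = 4*s
-35*q(3/(-6), -5)*(-31) = -140*(-5)*(-31) = -35*(-20)*(-31) = 700*(-31) = -21700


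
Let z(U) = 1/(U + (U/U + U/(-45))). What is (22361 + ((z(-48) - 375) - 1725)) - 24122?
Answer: -2660244/689 ≈ -3861.0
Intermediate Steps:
z(U) = 1/(1 + 44*U/45) (z(U) = 1/(U + (1 + U*(-1/45))) = 1/(U + (1 - U/45)) = 1/(1 + 44*U/45))
(22361 + ((z(-48) - 375) - 1725)) - 24122 = (22361 + ((45/(45 + 44*(-48)) - 375) - 1725)) - 24122 = (22361 + ((45/(45 - 2112) - 375) - 1725)) - 24122 = (22361 + ((45/(-2067) - 375) - 1725)) - 24122 = (22361 + ((45*(-1/2067) - 375) - 1725)) - 24122 = (22361 + ((-15/689 - 375) - 1725)) - 24122 = (22361 + (-258390/689 - 1725)) - 24122 = (22361 - 1446915/689) - 24122 = 13959814/689 - 24122 = -2660244/689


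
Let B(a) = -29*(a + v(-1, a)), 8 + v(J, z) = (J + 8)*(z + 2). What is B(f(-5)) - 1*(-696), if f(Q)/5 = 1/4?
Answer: 232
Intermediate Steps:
v(J, z) = -8 + (2 + z)*(8 + J) (v(J, z) = -8 + (J + 8)*(z + 2) = -8 + (8 + J)*(2 + z) = -8 + (2 + z)*(8 + J))
f(Q) = 5/4
B(a) = -174 - 232*a (B(a) = -29*(a + (8 + 2*(-1) + 8*a - a)) = -29*(a + (8 - 2 + 8*a - a)) = -29*(a + (6 + 7*a)) = -29*(6 + 8*a) = -174 - 232*a)
B(f(-5)) - 1*(-696) = (-174 - 232*5/4) - 1*(-696) = (-174 - 290) + 696 = -464 + 696 = 232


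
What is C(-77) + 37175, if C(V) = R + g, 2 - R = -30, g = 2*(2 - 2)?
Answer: 37207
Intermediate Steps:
g = 0 (g = 2*0 = 0)
R = 32 (R = 2 - 1*(-30) = 2 + 30 = 32)
C(V) = 32 (C(V) = 32 + 0 = 32)
C(-77) + 37175 = 32 + 37175 = 37207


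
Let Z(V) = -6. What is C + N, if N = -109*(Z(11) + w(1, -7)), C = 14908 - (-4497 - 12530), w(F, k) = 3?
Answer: 32262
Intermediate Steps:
C = 31935 (C = 14908 - 1*(-17027) = 14908 + 17027 = 31935)
N = 327 (N = -109*(-6 + 3) = -109*(-3) = 327)
C + N = 31935 + 327 = 32262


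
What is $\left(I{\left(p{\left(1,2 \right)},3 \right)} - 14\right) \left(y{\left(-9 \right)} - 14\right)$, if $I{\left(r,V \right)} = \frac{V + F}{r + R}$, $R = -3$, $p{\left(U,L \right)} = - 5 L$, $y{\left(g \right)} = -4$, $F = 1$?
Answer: $\frac{3348}{13} \approx 257.54$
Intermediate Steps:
$I{\left(r,V \right)} = \frac{1 + V}{-3 + r}$ ($I{\left(r,V \right)} = \frac{V + 1}{r - 3} = \frac{1 + V}{-3 + r}$)
$\left(I{\left(p{\left(1,2 \right)},3 \right)} - 14\right) \left(y{\left(-9 \right)} - 14\right) = \left(\frac{1 + 3}{-3 - 10} - 14\right) \left(-4 - 14\right) = \left(\frac{1}{-3 - 10} \cdot 4 - 14\right) \left(-18\right) = \left(\frac{1}{-13} \cdot 4 - 14\right) \left(-18\right) = \left(\left(- \frac{1}{13}\right) 4 - 14\right) \left(-18\right) = \left(- \frac{4}{13} - 14\right) \left(-18\right) = \left(- \frac{186}{13}\right) \left(-18\right) = \frac{3348}{13}$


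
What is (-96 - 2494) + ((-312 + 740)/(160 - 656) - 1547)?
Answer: -513095/124 ≈ -4137.9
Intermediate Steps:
(-96 - 2494) + ((-312 + 740)/(160 - 656) - 1547) = -2590 + (428/(-496) - 1547) = -2590 + (428*(-1/496) - 1547) = -2590 + (-107/124 - 1547) = -2590 - 191935/124 = -513095/124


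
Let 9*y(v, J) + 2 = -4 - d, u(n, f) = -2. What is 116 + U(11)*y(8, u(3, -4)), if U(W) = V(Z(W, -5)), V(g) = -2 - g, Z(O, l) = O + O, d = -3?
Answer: 124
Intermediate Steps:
Z(O, l) = 2*O
U(W) = -2 - 2*W
y(v, J) = -1/3 (y(v, J) = -2/9 + (-4 - 1*(-3))/9 = -2/9 + (-4 + 3)/9 = -2/9 + (1/9)*(-1) = -2/9 - 1/9 = -1/3)
116 + U(11)*y(8, u(3, -4)) = 116 + (-2 - 2*11)*(-1/3) = 116 + (-2 - 22)*(-1/3) = 116 - 24*(-1/3) = 116 + 8 = 124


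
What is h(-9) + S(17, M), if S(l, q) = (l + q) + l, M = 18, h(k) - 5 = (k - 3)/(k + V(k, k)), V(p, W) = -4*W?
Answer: 509/9 ≈ 56.556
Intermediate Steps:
h(k) = 5 - (-3 + k)/(3*k) (h(k) = 5 + (k - 3)/(k - 4*k) = 5 + (-3 + k)/((-3*k)) = 5 + (-3 + k)*(-1/(3*k)) = 5 - (-3 + k)/(3*k))
S(l, q) = q + 2*l
h(-9) + S(17, M) = (14/3 + 1/(-9)) + (18 + 2*17) = (14/3 - ⅑) + (18 + 34) = 41/9 + 52 = 509/9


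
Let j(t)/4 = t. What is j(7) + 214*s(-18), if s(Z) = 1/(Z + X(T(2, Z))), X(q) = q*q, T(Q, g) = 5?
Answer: 410/7 ≈ 58.571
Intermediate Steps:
j(t) = 4*t
X(q) = q**2
s(Z) = 1/(25 + Z) (s(Z) = 1/(Z + 5**2) = 1/(Z + 25) = 1/(25 + Z))
j(7) + 214*s(-18) = 4*7 + 214/(25 - 18) = 28 + 214/7 = 410/7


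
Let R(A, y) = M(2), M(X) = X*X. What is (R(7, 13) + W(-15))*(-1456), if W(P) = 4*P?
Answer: 81536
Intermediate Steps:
M(X) = X**2
R(A, y) = 4 (R(A, y) = 2**2 = 4)
(R(7, 13) + W(-15))*(-1456) = (4 + 4*(-15))*(-1456) = (4 - 60)*(-1456) = -56*(-1456) = 81536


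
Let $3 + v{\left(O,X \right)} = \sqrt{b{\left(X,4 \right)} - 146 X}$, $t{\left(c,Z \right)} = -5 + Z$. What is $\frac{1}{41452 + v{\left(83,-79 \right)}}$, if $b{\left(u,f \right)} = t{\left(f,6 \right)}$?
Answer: $\frac{41449}{1718008066} - \frac{\sqrt{11535}}{1718008066} \approx 2.4064 \cdot 10^{-5}$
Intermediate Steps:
$b{\left(u,f \right)} = 1$ ($b{\left(u,f \right)} = -5 + 6 = 1$)
$v{\left(O,X \right)} = -3 + \sqrt{1 - 146 X}$
$\frac{1}{41452 + v{\left(83,-79 \right)}} = \frac{1}{41452 - \left(3 - \sqrt{1 - -11534}\right)} = \frac{1}{41452 - \left(3 - \sqrt{1 + 11534}\right)} = \frac{1}{41452 - \left(3 - \sqrt{11535}\right)} = \frac{1}{41449 + \sqrt{11535}}$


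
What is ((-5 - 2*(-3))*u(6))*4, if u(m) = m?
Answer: 24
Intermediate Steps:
((-5 - 2*(-3))*u(6))*4 = ((-5 - 2*(-3))*6)*4 = ((-5 + 6)*6)*4 = (1*6)*4 = 6*4 = 24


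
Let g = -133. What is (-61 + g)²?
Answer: 37636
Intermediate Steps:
(-61 + g)² = (-61 - 133)² = (-194)² = 37636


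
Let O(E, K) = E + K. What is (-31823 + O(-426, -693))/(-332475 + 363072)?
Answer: -4706/4371 ≈ -1.0766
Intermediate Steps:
(-31823 + O(-426, -693))/(-332475 + 363072) = (-31823 + (-426 - 693))/(-332475 + 363072) = (-31823 - 1119)/30597 = -32942*1/30597 = -4706/4371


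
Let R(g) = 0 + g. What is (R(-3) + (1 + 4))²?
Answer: 4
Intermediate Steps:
R(g) = g
(R(-3) + (1 + 4))² = (-3 + (1 + 4))² = (-3 + 5)² = 2² = 4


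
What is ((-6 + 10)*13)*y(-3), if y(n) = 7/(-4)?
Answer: -91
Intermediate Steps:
y(n) = -7/4 (y(n) = 7*(-¼) = -7/4)
((-6 + 10)*13)*y(-3) = ((-6 + 10)*13)*(-7/4) = (4*13)*(-7/4) = 52*(-7/4) = -91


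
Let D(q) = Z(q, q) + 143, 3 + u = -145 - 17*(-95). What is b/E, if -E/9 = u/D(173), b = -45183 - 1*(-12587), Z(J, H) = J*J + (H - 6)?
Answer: 985670444/13203 ≈ 74655.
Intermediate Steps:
Z(J, H) = -6 + H + J² (Z(J, H) = J² + (-6 + H) = -6 + H + J²)
u = 1467 (u = -3 + (-145 - 17*(-95)) = -3 + (-145 + 1615) = -3 + 1470 = 1467)
D(q) = 137 + q + q² (D(q) = (-6 + q + q²) + 143 = 137 + q + q²)
b = -32596 (b = -45183 + 12587 = -32596)
E = -13203/30239 (E = -13203/(137 + 173 + 173²) = -13203/(137 + 173 + 29929) = -13203/30239 ≈ -0.43662)
b/E = -32596/(-13203/30239) = -32596*(-30239/13203) = 985670444/13203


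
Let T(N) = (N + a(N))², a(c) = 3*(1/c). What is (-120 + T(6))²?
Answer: 96721/16 ≈ 6045.1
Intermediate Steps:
a(c) = 3/c
T(N) = (N + 3/N)²
(-120 + T(6))² = (-120 + (3 + 6²)²/6²)² = (-120 + (3 + 36)²/36)² = (-120 + (1/36)*39²)² = (-120 + (1/36)*1521)² = (-120 + 169/4)² = (-311/4)² = 96721/16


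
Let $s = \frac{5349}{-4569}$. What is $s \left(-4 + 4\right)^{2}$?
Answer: $0$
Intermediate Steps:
$s = - \frac{1783}{1523}$ ($s = 5349 \left(- \frac{1}{4569}\right) = - \frac{1783}{1523} \approx -1.1707$)
$s \left(-4 + 4\right)^{2} = - \frac{1783 \left(-4 + 4\right)^{2}}{1523} = - \frac{1783 \cdot 0^{2}}{1523} = \left(- \frac{1783}{1523}\right) 0 = 0$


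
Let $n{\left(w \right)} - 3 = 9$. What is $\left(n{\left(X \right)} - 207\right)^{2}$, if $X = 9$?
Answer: $38025$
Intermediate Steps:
$n{\left(w \right)} = 12$ ($n{\left(w \right)} = 3 + 9 = 12$)
$\left(n{\left(X \right)} - 207\right)^{2} = \left(12 - 207\right)^{2} = \left(-195\right)^{2} = 38025$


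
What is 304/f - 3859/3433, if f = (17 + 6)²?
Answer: -997779/1816057 ≈ -0.54942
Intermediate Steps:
f = 529 (f = 23² = 529)
304/f - 3859/3433 = 304/529 - 3859/3433 = -997779/1816057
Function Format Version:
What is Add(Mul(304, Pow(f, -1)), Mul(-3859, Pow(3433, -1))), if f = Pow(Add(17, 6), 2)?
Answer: Rational(-997779, 1816057) ≈ -0.54942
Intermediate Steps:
f = 529 (f = Pow(23, 2) = 529)
Add(Mul(304, Pow(f, -1)), Mul(-3859, Pow(3433, -1))) = Add(Mul(304, Pow(529, -1)), Mul(-3859, Pow(3433, -1))) = Add(Mul(304, Rational(1, 529)), Mul(-3859, Rational(1, 3433))) = Add(Rational(304, 529), Rational(-3859, 3433)) = Rational(-997779, 1816057)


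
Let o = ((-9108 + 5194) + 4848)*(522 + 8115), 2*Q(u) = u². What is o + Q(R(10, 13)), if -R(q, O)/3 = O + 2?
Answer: 16135941/2 ≈ 8.0680e+6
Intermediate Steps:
R(q, O) = -6 - 3*O (R(q, O) = -3*(O + 2) = -3*(2 + O) = -6 - 3*O)
Q(u) = u²/2
o = 8066958 (o = (-3914 + 4848)*8637 = 934*8637 = 8066958)
o + Q(R(10, 13)) = 8066958 + (-6 - 3*13)²/2 = 8066958 + (-6 - 39)²/2 = 8066958 + (½)*(-45)² = 8066958 + (½)*2025 = 8066958 + 2025/2 = 16135941/2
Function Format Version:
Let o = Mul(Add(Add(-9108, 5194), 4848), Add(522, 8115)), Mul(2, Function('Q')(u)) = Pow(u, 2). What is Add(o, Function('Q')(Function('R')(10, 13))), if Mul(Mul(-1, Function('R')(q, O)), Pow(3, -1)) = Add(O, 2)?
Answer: Rational(16135941, 2) ≈ 8.0680e+6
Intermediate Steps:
Function('R')(q, O) = Add(-6, Mul(-3, O)) (Function('R')(q, O) = Mul(-3, Add(O, 2)) = Mul(-3, Add(2, O)) = Add(-6, Mul(-3, O)))
Function('Q')(u) = Mul(Rational(1, 2), Pow(u, 2))
o = 8066958 (o = Mul(Add(-3914, 4848), 8637) = Mul(934, 8637) = 8066958)
Add(o, Function('Q')(Function('R')(10, 13))) = Add(8066958, Mul(Rational(1, 2), Pow(Add(-6, Mul(-3, 13)), 2))) = Add(8066958, Mul(Rational(1, 2), Pow(Add(-6, -39), 2))) = Add(8066958, Mul(Rational(1, 2), Pow(-45, 2))) = Add(8066958, Mul(Rational(1, 2), 2025)) = Add(8066958, Rational(2025, 2)) = Rational(16135941, 2)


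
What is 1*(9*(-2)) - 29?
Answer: -47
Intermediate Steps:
1*(9*(-2)) - 29 = 1*(-18) - 29 = -18 - 29 = -47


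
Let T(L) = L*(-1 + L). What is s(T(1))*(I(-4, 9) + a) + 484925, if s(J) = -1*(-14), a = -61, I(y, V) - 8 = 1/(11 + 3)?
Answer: 484184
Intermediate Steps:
I(y, V) = 113/14 (I(y, V) = 8 + 1/(11 + 3) = 8 + 1/14 = 113/14)
s(J) = 14
s(T(1))*(I(-4, 9) + a) + 484925 = 14*(113/14 - 61) + 484925 = 14*(-741/14) + 484925 = -741 + 484925 = 484184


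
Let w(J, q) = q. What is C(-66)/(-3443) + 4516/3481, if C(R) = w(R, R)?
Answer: 1434394/1089553 ≈ 1.3165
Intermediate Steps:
C(R) = R
C(-66)/(-3443) + 4516/3481 = -66/(-3443) + 4516/3481 = -66*(-1/3443) + 4516*(1/3481) = 6/313 + 4516/3481 = 1434394/1089553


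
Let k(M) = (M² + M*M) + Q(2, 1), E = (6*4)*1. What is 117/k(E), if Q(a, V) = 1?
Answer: 117/1153 ≈ 0.10147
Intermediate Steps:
E = 24 (E = 24*1 = 24)
k(M) = 1 + 2*M² (k(M) = (M² + M*M) + 1 = (M² + M²) + 1 = 2*M² + 1 = 1 + 2*M²)
117/k(E) = 117/(1 + 2*24²) = 117/(1 + 2*576) = 117/(1 + 1152) = 117/1153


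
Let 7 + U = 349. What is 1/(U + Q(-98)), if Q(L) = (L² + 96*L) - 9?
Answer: 1/529 ≈ 0.0018904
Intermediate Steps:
U = 342 (U = -7 + 349 = 342)
Q(L) = -9 + L² + 96*L
1/(U + Q(-98)) = 1/(342 + (-9 + (-98)² + 96*(-98))) = 1/(342 + (-9 + 9604 - 9408)) = 1/(342 + 187) = 1/529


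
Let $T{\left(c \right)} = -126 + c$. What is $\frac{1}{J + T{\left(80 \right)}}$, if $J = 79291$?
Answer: $\frac{1}{79245} \approx 1.2619 \cdot 10^{-5}$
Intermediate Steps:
$\frac{1}{J + T{\left(80 \right)}} = \frac{1}{79291 + \left(-126 + 80\right)} = \frac{1}{79291 - 46} = \frac{1}{79245}$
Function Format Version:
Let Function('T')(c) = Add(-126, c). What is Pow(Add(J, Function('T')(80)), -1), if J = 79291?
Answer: Rational(1, 79245) ≈ 1.2619e-5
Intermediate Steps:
Pow(Add(J, Function('T')(80)), -1) = Pow(Add(79291, Add(-126, 80)), -1) = Pow(Add(79291, -46), -1) = Pow(79245, -1) = Rational(1, 79245)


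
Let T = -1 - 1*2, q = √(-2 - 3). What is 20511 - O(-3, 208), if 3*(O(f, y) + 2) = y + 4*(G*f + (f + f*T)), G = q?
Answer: 61307/3 + 4*I*√5 ≈ 20436.0 + 8.9443*I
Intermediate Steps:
q = I*√5 (q = √(-5) = I*√5 ≈ 2.2361*I)
T = -3 (T = -1 - 2 = -3)
G = I*√5 ≈ 2.2361*I
O(f, y) = -2 - 8*f/3 + y/3 + 4*I*f*√5/3 (O(f, y) = -2 + (y + 4*((I*√5)*f + (f + f*(-3))))/3 = -2 + (y + 4*(I*f*√5 + (f - 3*f)))/3 = -2 + (y + 4*(I*f*√5 - 2*f))/3 = -2 + (y + 4*(-2*f + I*f*√5))/3 = -2 + (y + (-8*f + 4*I*f*√5))/3 = -2 + (y - 8*f + 4*I*f*√5)/3 = -2 + (-8*f/3 + y/3 + 4*I*f*√5/3) = -2 - 8*f/3 + y/3 + 4*I*f*√5/3)
20511 - O(-3, 208) = 20511 - (-2 - 8/3*(-3) + (⅓)*208 + (4/3)*I*(-3)*√5) = 20511 - (-2 + 8 + 208/3 - 4*I*√5) = 20511 - (226/3 - 4*I*√5) = 20511 + (-226/3 + 4*I*√5) = 61307/3 + 4*I*√5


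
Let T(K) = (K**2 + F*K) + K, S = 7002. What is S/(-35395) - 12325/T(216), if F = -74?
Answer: -652521151/1093280760 ≈ -0.59685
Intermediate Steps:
T(K) = K**2 - 73*K (T(K) = (K**2 - 74*K) + K = K**2 - 73*K)
S/(-35395) - 12325/T(216) = 7002/(-35395) - 12325*1/(216*(-73 + 216)) = 7002*(-1/35395) - 12325/(216*143) = -7002/35395 - 12325/30888 = -652521151/1093280760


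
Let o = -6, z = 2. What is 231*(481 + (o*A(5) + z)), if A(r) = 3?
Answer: 107415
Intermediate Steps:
231*(481 + (o*A(5) + z)) = 231*(481 + (-6*3 + 2)) = 231*(481 + (-18 + 2)) = 231*(481 - 16) = 231*465 = 107415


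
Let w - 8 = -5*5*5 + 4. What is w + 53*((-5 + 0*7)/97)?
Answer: -11226/97 ≈ -115.73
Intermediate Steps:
w = -113 (w = 8 + (-5*5*5 + 4) = 8 + (-25*5 + 4) = 8 + (-125 + 4) = 8 - 121 = -113)
w + 53*((-5 + 0*7)/97) = -113 + 53*((-5 + 0*7)/97) = -113 + 53*((-5 + 0)*(1/97)) = -113 + 53*(-5*1/97) = -113 + 53*(-5/97) = -113 - 265/97 = -11226/97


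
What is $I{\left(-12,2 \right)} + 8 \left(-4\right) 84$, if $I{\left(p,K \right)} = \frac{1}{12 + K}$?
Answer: $- \frac{37631}{14} \approx -2687.9$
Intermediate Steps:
$I{\left(-12,2 \right)} + 8 \left(-4\right) 84 = \frac{1}{12 + 2} + 8 \left(-4\right) 84 = \frac{1}{14} - 2688 = - \frac{37631}{14}$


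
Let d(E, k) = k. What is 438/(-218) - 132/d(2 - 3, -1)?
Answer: 14169/109 ≈ 129.99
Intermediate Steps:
438/(-218) - 132/d(2 - 3, -1) = 438/(-218) - 132/(-1) = 438*(-1/218) - 132*(-1) = -219/109 + 132 = 14169/109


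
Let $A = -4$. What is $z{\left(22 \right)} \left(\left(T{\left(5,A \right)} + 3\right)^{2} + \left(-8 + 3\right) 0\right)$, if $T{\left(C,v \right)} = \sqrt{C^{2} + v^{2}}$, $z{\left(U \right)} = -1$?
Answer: $- \left(3 + \sqrt{41}\right)^{2} \approx -88.419$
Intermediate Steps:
$z{\left(22 \right)} \left(\left(T{\left(5,A \right)} + 3\right)^{2} + \left(-8 + 3\right) 0\right) = - (\left(\sqrt{5^{2} + \left(-4\right)^{2}} + 3\right)^{2} + \left(-8 + 3\right) 0) = - (\left(\sqrt{25 + 16} + 3\right)^{2} - 0) = - (\left(\sqrt{41} + 3\right)^{2} + 0) = - (\left(3 + \sqrt{41}\right)^{2} + 0) = - \left(3 + \sqrt{41}\right)^{2}$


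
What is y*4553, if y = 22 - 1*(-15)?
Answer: 168461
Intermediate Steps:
y = 37 (y = 22 + 15 = 37)
y*4553 = 37*4553 = 168461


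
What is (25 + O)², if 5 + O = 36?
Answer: 3136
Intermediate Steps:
O = 31 (O = -5 + 36 = 31)
(25 + O)² = (25 + 31)² = 56² = 3136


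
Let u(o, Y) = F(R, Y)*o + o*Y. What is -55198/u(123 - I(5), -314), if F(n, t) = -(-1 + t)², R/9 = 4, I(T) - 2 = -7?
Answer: 2509/579136 ≈ 0.0043323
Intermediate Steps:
I(T) = -5 (I(T) = 2 - 7 = -5)
R = 36 (R = 9*4 = 36)
u(o, Y) = Y*o - o*(-1 + Y)² (u(o, Y) = (-(-1 + Y)²)*o + o*Y = -o*(-1 + Y)² + Y*o = Y*o - o*(-1 + Y)²)
-55198/u(123 - I(5), -314) = -55198*1/((-314 - (-1 - 314)²)*(123 - 1*(-5))) = -55198*1/((-314 - 1*(-315)²)*(123 + 5)) = -55198*1/(128*(-314 - 1*99225)) = -55198*1/(128*(-314 - 99225)) = -55198/(128*(-99539)) = -55198/(-12740992) = -55198*(-1/12740992) = 2509/579136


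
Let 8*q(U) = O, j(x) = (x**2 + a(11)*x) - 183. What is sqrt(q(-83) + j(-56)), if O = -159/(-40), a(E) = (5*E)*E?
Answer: 21*I*sqrt(112205)/40 ≈ 175.86*I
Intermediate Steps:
a(E) = 5*E**2
O = 159/40 (O = -159*(-1/40) = 159/40 ≈ 3.9750)
j(x) = -183 + x**2 + 605*x (j(x) = (x**2 + (5*11**2)*x) - 183 = (x**2 + (5*121)*x) - 183 = (x**2 + 605*x) - 183 = -183 + x**2 + 605*x)
q(U) = 159/320 (q(U) = (1/8)*(159/40) = 159/320)
sqrt(q(-83) + j(-56)) = sqrt(159/320 + (-183 + (-56)**2 + 605*(-56))) = sqrt(159/320 + (-183 + 3136 - 33880)) = sqrt(159/320 - 30927) = sqrt(-9896481/320) = 21*I*sqrt(112205)/40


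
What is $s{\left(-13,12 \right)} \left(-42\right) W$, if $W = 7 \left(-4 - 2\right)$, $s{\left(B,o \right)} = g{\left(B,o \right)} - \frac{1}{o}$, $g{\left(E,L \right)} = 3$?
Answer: $5145$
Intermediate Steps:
$s{\left(B,o \right)} = 3 - \frac{1}{o}$
$W = -42$ ($W = 7 \left(-6\right) = -42$)
$s{\left(-13,12 \right)} \left(-42\right) W = \left(3 - \frac{1}{12}\right) \left(-42\right) \left(-42\right) = \frac{35}{12} \left(-42\right) \left(-42\right) = \left(- \frac{245}{2}\right) \left(-42\right) = 5145$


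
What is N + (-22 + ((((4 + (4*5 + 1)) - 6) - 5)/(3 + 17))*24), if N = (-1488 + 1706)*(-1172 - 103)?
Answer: -1389776/5 ≈ -2.7796e+5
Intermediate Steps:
N = -277950 (N = 218*(-1275) = -277950)
N + (-22 + ((((4 + (4*5 + 1)) - 6) - 5)/(3 + 17))*24) = -277950 + (-22 + ((((4 + (4*5 + 1)) - 6) - 5)/(3 + 17))*24) = -277950 + (-22 + ((((4 + (20 + 1)) - 6) - 5)/20)*24) = -277950 + (-22 + ((((4 + 21) - 6) - 5)*(1/20))*24) = -277950 + (-22 + (((25 - 6) - 5)*(1/20))*24) = -277950 + (-22 + ((19 - 5)*(1/20))*24) = -277950 + (-22 + (14*(1/20))*24) = -277950 + (-22 + (7/10)*24) = -277950 + (-22 + 84/5) = -277950 - 26/5 = -1389776/5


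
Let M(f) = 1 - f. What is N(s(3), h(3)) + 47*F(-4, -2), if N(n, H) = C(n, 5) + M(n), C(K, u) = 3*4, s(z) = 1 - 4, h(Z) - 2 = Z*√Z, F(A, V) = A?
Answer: -172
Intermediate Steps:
h(Z) = 2 + Z^(3/2) (h(Z) = 2 + Z*√Z = 2 + Z^(3/2))
s(z) = -3
C(K, u) = 12
N(n, H) = 13 - n (N(n, H) = 12 + (1 - n) = 13 - n)
N(s(3), h(3)) + 47*F(-4, -2) = (13 - 1*(-3)) + 47*(-4) = (13 + 3) - 188 = 16 - 188 = -172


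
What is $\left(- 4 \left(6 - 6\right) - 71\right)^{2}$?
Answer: $5041$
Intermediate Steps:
$\left(- 4 \left(6 - 6\right) - 71\right)^{2} = \left(\left(-4\right) 0 - 71\right)^{2} = \left(0 - 71\right)^{2} = \left(-71\right)^{2} = 5041$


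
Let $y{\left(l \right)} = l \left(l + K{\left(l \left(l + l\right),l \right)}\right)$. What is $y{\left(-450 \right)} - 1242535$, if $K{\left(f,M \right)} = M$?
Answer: $-837535$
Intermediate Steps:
$y{\left(l \right)} = 2 l^{2}$ ($y{\left(l \right)} = l \left(l + l\right) = l 2 l = 2 l^{2}$)
$y{\left(-450 \right)} - 1242535 = 2 \left(-450\right)^{2} - 1242535 = 2 \cdot 202500 - 1242535 = 405000 - 1242535 = -837535$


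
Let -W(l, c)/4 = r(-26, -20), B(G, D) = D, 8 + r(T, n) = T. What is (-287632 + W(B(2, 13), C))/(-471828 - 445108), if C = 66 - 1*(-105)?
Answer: 35937/114617 ≈ 0.31354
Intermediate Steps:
r(T, n) = -8 + T
C = 171 (C = 66 + 105 = 171)
W(l, c) = 136 (W(l, c) = -4*(-8 - 26) = -4*(-34) = 136)
(-287632 + W(B(2, 13), C))/(-471828 - 445108) = (-287632 + 136)/(-471828 - 445108) = -287496/(-916936) = -287496*(-1/916936) = 35937/114617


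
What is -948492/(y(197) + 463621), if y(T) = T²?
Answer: -474246/251215 ≈ -1.8878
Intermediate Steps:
-948492/(y(197) + 463621) = -948492/(197² + 463621) = -948492/(38809 + 463621) = -948492/502430 = -948492*1/502430 = -474246/251215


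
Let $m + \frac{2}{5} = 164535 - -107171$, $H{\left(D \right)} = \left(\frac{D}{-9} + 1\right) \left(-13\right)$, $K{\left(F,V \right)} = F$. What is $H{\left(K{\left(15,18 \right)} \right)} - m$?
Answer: $- \frac{4075454}{15} \approx -2.717 \cdot 10^{5}$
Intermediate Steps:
$H{\left(D \right)} = -13 + \frac{13 D}{9}$ ($H{\left(D \right)} = \left(D \left(- \frac{1}{9}\right) + 1\right) \left(-13\right) = \left(- \frac{D}{9} + 1\right) \left(-13\right) = \left(1 - \frac{D}{9}\right) \left(-13\right) = -13 + \frac{13 D}{9}$)
$m = \frac{1358528}{5}$ ($m = - \frac{2}{5} + \left(164535 - -107171\right) = - \frac{2}{5} + \left(164535 + 107171\right) = - \frac{2}{5} + 271706 = \frac{1358528}{5} \approx 2.7171 \cdot 10^{5}$)
$H{\left(K{\left(15,18 \right)} \right)} - m = \left(-13 + \frac{13}{9} \cdot 15\right) - \frac{1358528}{5} = \left(-13 + \frac{65}{3}\right) - \frac{1358528}{5} = \frac{26}{3} - \frac{1358528}{5} = - \frac{4075454}{15}$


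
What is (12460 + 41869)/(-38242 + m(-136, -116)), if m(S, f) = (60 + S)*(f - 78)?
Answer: -54329/23498 ≈ -2.3121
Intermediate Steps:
m(S, f) = (-78 + f)*(60 + S) (m(S, f) = (60 + S)*(-78 + f) = (-78 + f)*(60 + S))
(12460 + 41869)/(-38242 + m(-136, -116)) = (12460 + 41869)/(-38242 + (-4680 - 78*(-136) + 60*(-116) - 136*(-116))) = 54329/(-38242 + (-4680 + 10608 - 6960 + 15776)) = 54329/(-38242 + 14744) = 54329/(-23498) = 54329*(-1/23498) = -54329/23498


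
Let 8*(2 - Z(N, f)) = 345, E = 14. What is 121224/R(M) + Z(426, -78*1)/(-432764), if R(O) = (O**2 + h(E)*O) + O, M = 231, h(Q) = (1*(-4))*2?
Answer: 4371959259/1866078368 ≈ 2.3429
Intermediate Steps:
Z(N, f) = -329/8 (Z(N, f) = 2 - 1/8*345 = 2 - 345/8 = -329/8)
h(Q) = -8 (h(Q) = -4*2 = -8)
R(O) = O**2 - 7*O (R(O) = (O**2 - 8*O) + O = O**2 - 7*O)
121224/R(M) + Z(426, -78*1)/(-432764) = 121224/((231*(-7 + 231))) - 329/8/(-432764) = 121224/((231*224)) - 329/8*(-1/432764) = 121224/51744 + 329/3462112 = 121224*(1/51744) + 329/3462112 = 5051/2156 + 329/3462112 = 4371959259/1866078368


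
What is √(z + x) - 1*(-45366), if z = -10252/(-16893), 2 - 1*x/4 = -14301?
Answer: 45366 + 2*√453526637534/5631 ≈ 45605.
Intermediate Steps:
x = 57212 (x = 8 - 4*(-14301) = 8 + 57204 = 57212)
z = 10252/16893 (z = -10252*(-1/16893) = 10252/16893 ≈ 0.60688)
√(z + x) - 1*(-45366) = √(10252/16893 + 57212) - 1*(-45366) = √(966492568/16893) + 45366 = 2*√453526637534/5631 + 45366 = 45366 + 2*√453526637534/5631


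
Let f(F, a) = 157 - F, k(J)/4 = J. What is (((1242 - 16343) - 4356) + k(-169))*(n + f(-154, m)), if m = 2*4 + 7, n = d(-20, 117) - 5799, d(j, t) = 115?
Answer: 108174609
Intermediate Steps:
k(J) = 4*J
n = -5684 (n = 115 - 5799 = -5684)
m = 15 (m = 8 + 7 = 15)
(((1242 - 16343) - 4356) + k(-169))*(n + f(-154, m)) = (((1242 - 16343) - 4356) + 4*(-169))*(-5684 + (157 - 1*(-154))) = ((-15101 - 4356) - 676)*(-5684 + (157 + 154)) = (-19457 - 676)*(-5684 + 311) = -20133*(-5373) = 108174609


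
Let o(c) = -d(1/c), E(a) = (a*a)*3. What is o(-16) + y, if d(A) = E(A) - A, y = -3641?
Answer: -932115/256 ≈ -3641.1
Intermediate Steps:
E(a) = 3*a² (E(a) = a²*3 = 3*a²)
d(A) = -A + 3*A² (d(A) = 3*A² - A = -A + 3*A²)
o(c) = -(-1 + 3/c)/c
o(-16) + y = (-3 - 16)/(-16)² - 3641 = (1/256)*(-19) - 3641 = -19/256 - 3641 = -932115/256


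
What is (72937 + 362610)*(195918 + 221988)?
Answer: 182017704582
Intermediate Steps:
(72937 + 362610)*(195918 + 221988) = 435547*417906 = 182017704582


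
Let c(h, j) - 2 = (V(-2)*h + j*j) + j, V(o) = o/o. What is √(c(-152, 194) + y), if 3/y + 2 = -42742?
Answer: √1912311844118/7124 ≈ 194.11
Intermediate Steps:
y = -1/14248 (y = 3/(-2 - 42742) = 3/(-42744) = 3*(-1/42744) = -1/14248 ≈ -7.0185e-5)
V(o) = 1
c(h, j) = 2 + h + j + j² (c(h, j) = 2 + ((1*h + j*j) + j) = 2 + ((h + j²) + j) = 2 + (h + j + j²) = 2 + h + j + j²)
√(c(-152, 194) + y) = √((2 - 152 + 194 + 194²) - 1/14248) = √((2 - 152 + 194 + 37636) - 1/14248) = √(37680 - 1/14248) = √(536864639/14248) = √1912311844118/7124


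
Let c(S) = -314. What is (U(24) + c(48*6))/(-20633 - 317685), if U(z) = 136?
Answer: 89/169159 ≈ 0.00052613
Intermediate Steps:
(U(24) + c(48*6))/(-20633 - 317685) = (136 - 314)/(-20633 - 317685) = -178/(-338318) = -178*(-1/338318) = 89/169159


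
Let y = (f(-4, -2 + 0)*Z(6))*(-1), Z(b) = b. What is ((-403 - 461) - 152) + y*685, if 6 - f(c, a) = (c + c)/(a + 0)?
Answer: -9236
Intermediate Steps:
f(c, a) = 6 - 2*c/a (f(c, a) = 6 - (c + c)/(a + 0) = 6 - 2*c/a)
y = -12 (y = ((6 - 2*(-4)/(-2 + 0))*6)*(-1) = ((6 - 2*(-4)/(-2))*6)*(-1) = ((6 - 2*(-4)*(-½))*6)*(-1) = ((6 - 4)*6)*(-1) = (2*6)*(-1) = 12*(-1) = -12)
((-403 - 461) - 152) + y*685 = ((-403 - 461) - 152) - 12*685 = (-864 - 152) - 8220 = -1016 - 8220 = -9236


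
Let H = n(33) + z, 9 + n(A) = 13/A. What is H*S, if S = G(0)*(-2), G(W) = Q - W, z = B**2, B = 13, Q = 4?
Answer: -42344/33 ≈ -1283.2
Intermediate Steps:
n(A) = -9 + 13/A
z = 169 (z = 13**2 = 169)
H = 5293/33 (H = (-9 + 13/33) + 169 = -284/33 + 169 = 5293/33 ≈ 160.39)
G(W) = 4 - W
S = -8 (S = (4 - 1*0)*(-2) = (4 + 0)*(-2) = 4*(-2) = -8)
H*S = (5293/33)*(-8) = -42344/33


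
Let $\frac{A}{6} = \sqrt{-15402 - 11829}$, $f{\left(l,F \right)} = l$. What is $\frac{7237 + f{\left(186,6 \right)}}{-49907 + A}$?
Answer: $- \frac{370459661}{2491688965} - \frac{44538 i \sqrt{27231}}{2491688965} \approx -0.14868 - 0.0029496 i$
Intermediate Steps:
$A = 6 i \sqrt{27231}$ ($A = 6 \sqrt{-15402 - 11829} = 6 \sqrt{-27231} = 6 i \sqrt{27231} \approx 990.11 i$)
$\frac{7237 + f{\left(186,6 \right)}}{-49907 + A} = \frac{7237 + 186}{-49907 + 6 i \sqrt{27231}} = \frac{7423}{-49907 + 6 i \sqrt{27231}}$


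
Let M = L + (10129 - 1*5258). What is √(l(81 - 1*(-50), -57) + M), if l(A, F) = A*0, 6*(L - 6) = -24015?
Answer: √3498/2 ≈ 29.572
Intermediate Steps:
L = -7993/2 (L = 6 + (⅙)*(-24015) = 6 - 8005/2 = -7993/2 ≈ -3996.5)
M = 1749/2 (M = -7993/2 + (10129 - 1*5258) = -7993/2 + (10129 - 5258) = -7993/2 + 4871 = 1749/2 ≈ 874.50)
l(A, F) = 0
√(l(81 - 1*(-50), -57) + M) = √(0 + 1749/2) = √(1749/2) = √3498/2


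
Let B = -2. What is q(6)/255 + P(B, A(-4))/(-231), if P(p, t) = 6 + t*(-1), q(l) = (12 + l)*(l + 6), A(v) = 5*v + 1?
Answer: 14507/19635 ≈ 0.73883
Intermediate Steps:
A(v) = 1 + 5*v
q(l) = (6 + l)*(12 + l) (q(l) = (12 + l)*(6 + l) = (6 + l)*(12 + l))
P(p, t) = 6 - t
q(6)/255 + P(B, A(-4))/(-231) = (72 + 6² + 18*6)/255 + (6 - (1 + 5*(-4)))/(-231) = (72 + 36 + 108)*(1/255) + (6 - (1 - 20))*(-1/231) = 216*(1/255) + (6 - 1*(-19))*(-1/231) = 72/85 + (6 + 19)*(-1/231) = 72/85 + 25*(-1/231) = 72/85 - 25/231 = 14507/19635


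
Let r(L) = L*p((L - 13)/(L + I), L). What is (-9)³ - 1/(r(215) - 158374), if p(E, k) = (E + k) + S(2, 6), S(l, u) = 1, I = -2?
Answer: -17349115035/23798512 ≈ -729.00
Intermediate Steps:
p(E, k) = 1 + E + k (p(E, k) = (E + k) + 1 = 1 + E + k)
r(L) = L*(1 + L + (-13 + L)/(-2 + L)) (r(L) = L*(1 + (L - 13)/(L - 2) + L) = L*(1 + (-13 + L)/(-2 + L) + L) = L*(1 + L + (-13 + L)/(-2 + L)))
(-9)³ - 1/(r(215) - 158374) = (-9)³ - 1/(215*(-15 + 215²)/(-2 + 215) - 158374) = -729 - 1/(215*(-15 + 46225)/213 - 158374) = -729 - 1/(215*(1/213)*46210 - 158374) = -729 - 1/(9935150/213 - 158374) = -729 - 1/(-23798512/213) = -729 - 1*(-213/23798512) = -729 + 213/23798512 = -17349115035/23798512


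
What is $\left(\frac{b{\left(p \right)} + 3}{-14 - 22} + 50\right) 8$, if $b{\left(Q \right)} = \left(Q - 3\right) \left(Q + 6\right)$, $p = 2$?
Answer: $\frac{3610}{9} \approx 401.11$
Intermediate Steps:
$b{\left(Q \right)} = \left(-3 + Q\right) \left(6 + Q\right)$
$\left(\frac{b{\left(p \right)} + 3}{-14 - 22} + 50\right) 8 = \left(\frac{\left(-18 + 2^{2} + 3 \cdot 2\right) + 3}{-14 - 22} + 50\right) 8 = \left(\frac{\left(-18 + 4 + 6\right) + 3}{-36} + 50\right) 8 = \left(\left(-8 + 3\right) \left(- \frac{1}{36}\right) + 50\right) 8 = \left(\left(-5\right) \left(- \frac{1}{36}\right) + 50\right) 8 = \left(\frac{5}{36} + 50\right) 8 = \frac{1805}{36} \cdot 8 = \frac{3610}{9}$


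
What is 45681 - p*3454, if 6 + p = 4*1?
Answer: 52589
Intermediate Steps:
p = -2 (p = -6 + 4*1 = -6 + 4 = -2)
45681 - p*3454 = 45681 - (-2)*3454 = 45681 - 1*(-6908) = 45681 + 6908 = 52589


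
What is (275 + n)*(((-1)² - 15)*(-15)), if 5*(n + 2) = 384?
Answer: 73458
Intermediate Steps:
n = 374/5 (n = -2 + (⅕)*384 = -2 + 384/5 = 374/5 ≈ 74.800)
(275 + n)*(((-1)² - 15)*(-15)) = (275 + 374/5)*(((-1)² - 15)*(-15)) = 1749*((1 - 15)*(-15))/5 = 1749*(-14*(-15))/5 = (1749/5)*210 = 73458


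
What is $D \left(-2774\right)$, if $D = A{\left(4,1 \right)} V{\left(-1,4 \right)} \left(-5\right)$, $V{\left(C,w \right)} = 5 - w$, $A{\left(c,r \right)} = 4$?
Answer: $55480$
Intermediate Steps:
$D = -20$ ($D = 4 \left(5 - 4\right) \left(-5\right) = 4 \cdot 1 \left(-5\right) = 4 \left(-5\right) = -20$)
$D \left(-2774\right) = \left(-20\right) \left(-2774\right) = 55480$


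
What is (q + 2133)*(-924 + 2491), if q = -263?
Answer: 2930290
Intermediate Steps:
(q + 2133)*(-924 + 2491) = (-263 + 2133)*(-924 + 2491) = 1870*1567 = 2930290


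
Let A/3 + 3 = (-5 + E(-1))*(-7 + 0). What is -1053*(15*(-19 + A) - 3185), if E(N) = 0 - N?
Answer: 2469285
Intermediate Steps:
E(N) = -N
A = 75 (A = -9 + 3*((-5 - 1*(-1))*(-7 + 0)) = -9 + 3*((-5 + 1)*(-7)) = -9 + 3*(-4*(-7)) = -9 + 3*28 = -9 + 84 = 75)
-1053*(15*(-19 + A) - 3185) = -1053*(15*(-19 + 75) - 3185) = -1053*(15*56 - 3185) = -1053*(840 - 3185) = -1053*(-2345) = 2469285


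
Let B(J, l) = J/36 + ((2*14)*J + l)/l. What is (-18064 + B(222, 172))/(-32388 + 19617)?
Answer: 4649339/3294918 ≈ 1.4111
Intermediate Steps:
B(J, l) = J/36 + (l + 28*J)/l (B(J, l) = J*(1/36) + (28*J + l)/l = J/36 + (l + 28*J)/l)
(-18064 + B(222, 172))/(-32388 + 19617) = (-18064 + (1 + (1/36)*222 + 28*222/172))/(-32388 + 19617) = (-18064 + (1 + 37/6 + 28*222*(1/172)))/(-12771) = (-18064 + (1 + 37/6 + 1554/43))*(-1/12771) = (-18064 + 11173/258)*(-1/12771) = -4649339/258*(-1/12771) = 4649339/3294918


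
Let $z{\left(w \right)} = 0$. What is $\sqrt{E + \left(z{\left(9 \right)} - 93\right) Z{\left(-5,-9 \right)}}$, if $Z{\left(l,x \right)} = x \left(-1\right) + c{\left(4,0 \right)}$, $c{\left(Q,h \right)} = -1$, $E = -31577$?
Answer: $i \sqrt{32321} \approx 179.78 i$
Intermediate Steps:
$Z{\left(l,x \right)} = -1 - x$ ($Z{\left(l,x \right)} = x \left(-1\right) - 1 = - x - 1 = -1 - x$)
$\sqrt{E + \left(z{\left(9 \right)} - 93\right) Z{\left(-5,-9 \right)}} = \sqrt{-31577 + \left(0 - 93\right) \left(-1 - -9\right)} = \sqrt{-31577 - 93 \left(-1 + 9\right)} = \sqrt{-31577 - 744} = \sqrt{-32321} = i \sqrt{32321}$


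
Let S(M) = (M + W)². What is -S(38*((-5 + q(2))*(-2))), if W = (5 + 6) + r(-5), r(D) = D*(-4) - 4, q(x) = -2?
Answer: -312481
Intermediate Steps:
r(D) = -4 - 4*D (r(D) = -4*D - 4 = -4 - 4*D)
W = 27 (W = (5 + 6) + (-4 - 4*(-5)) = 11 + (-4 + 20) = 11 + 16 = 27)
S(M) = (27 + M)² (S(M) = (M + 27)² = (27 + M)²)
-S(38*((-5 + q(2))*(-2))) = -(27 + 38*((-5 - 2)*(-2)))² = -(27 + 38*(-7*(-2)))² = -(27 + 38*14)² = -(27 + 532)² = -1*559² = -1*312481 = -312481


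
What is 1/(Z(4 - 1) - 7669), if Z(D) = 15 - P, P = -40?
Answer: -1/7614 ≈ -0.00013134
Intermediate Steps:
Z(D) = 55 (Z(D) = 15 - 1*(-40) = 15 + 40 = 55)
1/(Z(4 - 1) - 7669) = 1/(55 - 7669) = 1/(-7614) = -1/7614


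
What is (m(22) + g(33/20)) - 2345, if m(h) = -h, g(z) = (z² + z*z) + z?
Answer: -471981/200 ≈ -2359.9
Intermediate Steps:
g(z) = z + 2*z² (g(z) = (z² + z²) + z = 2*z² + z = z + 2*z²)
(m(22) + g(33/20)) - 2345 = (-1*22 + (33/20)*(1 + 2*(33/20))) - 2345 = (-22 + (33*(1/20))*(1 + 2*(33*(1/20)))) - 2345 = (-22 + 33*(1 + 2*(33/20))/20) - 2345 = (-22 + 33*(1 + 33/10)/20) - 2345 = (-22 + (33/20)*(43/10)) - 2345 = (-22 + 1419/200) - 2345 = -2981/200 - 2345 = -471981/200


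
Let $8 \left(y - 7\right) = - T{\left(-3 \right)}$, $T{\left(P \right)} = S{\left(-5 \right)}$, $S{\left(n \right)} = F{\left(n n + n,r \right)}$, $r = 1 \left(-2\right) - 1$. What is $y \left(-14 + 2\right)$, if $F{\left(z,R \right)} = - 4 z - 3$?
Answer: $- \frac{417}{2} \approx -208.5$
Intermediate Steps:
$r = -3$ ($r = -2 - 1 = -3$)
$F{\left(z,R \right)} = -3 - 4 z$
$S{\left(n \right)} = -3 - 4 n - 4 n^{2}$ ($S{\left(n \right)} = -3 - 4 \left(n n + n\right) = -3 - 4 \left(n^{2} + n\right) = -3 - 4 \left(n + n^{2}\right) = -3 - \left(4 n + 4 n^{2}\right) = -3 - 4 n - 4 n^{2}$)
$T{\left(P \right)} = -83$ ($T{\left(P \right)} = -3 - - 20 \left(1 - 5\right) = -3 - \left(-20\right) \left(-4\right) = -3 - 80 = -83$)
$y = \frac{139}{8}$ ($y = 7 + \frac{\left(-1\right) \left(-83\right)}{8} = 7 + \frac{1}{8} \cdot 83 = 7 + \frac{83}{8} = \frac{139}{8} \approx 17.375$)
$y \left(-14 + 2\right) = \frac{139 \left(-14 + 2\right)}{8} = \frac{139}{8} \left(-12\right) = - \frac{417}{2}$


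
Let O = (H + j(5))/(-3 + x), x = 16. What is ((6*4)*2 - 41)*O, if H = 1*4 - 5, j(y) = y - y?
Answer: -7/13 ≈ -0.53846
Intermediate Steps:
j(y) = 0
H = -1 (H = 4 - 5 = -1)
O = -1/13 (O = (-1 + 0)/(-3 + 16) = -1/13 ≈ -0.076923)
((6*4)*2 - 41)*O = ((6*4)*2 - 41)*(-1/13) = (24*2 - 41)*(-1/13) = (48 - 41)*(-1/13) = 7*(-1/13) = -7/13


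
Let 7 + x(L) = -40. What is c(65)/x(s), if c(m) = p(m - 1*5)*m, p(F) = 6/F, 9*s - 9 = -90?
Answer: -13/94 ≈ -0.13830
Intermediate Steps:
s = -9 (s = 1 + (⅑)*(-90) = 1 - 10 = -9)
x(L) = -47 (x(L) = -7 - 40 = -47)
c(m) = 6*m/(-5 + m) (c(m) = (6/(m - 1*5))*m = (6/(m - 5))*m = (6/(-5 + m))*m = 6*m/(-5 + m))
c(65)/x(s) = (6*65/(-5 + 65))/(-47) = (6*65/60)*(-1/47) = (6*65*(1/60))*(-1/47) = (13/2)*(-1/47) = -13/94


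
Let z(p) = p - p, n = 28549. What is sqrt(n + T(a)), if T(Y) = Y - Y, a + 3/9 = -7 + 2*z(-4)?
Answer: sqrt(28549) ≈ 168.96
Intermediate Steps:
z(p) = 0
a = -22/3 (a = -1/3 + (-7 + 2*0) = -1/3 + (-7 + 0) = -1/3 - 7 = -22/3 ≈ -7.3333)
T(Y) = 0
sqrt(n + T(a)) = sqrt(28549 + 0) = sqrt(28549)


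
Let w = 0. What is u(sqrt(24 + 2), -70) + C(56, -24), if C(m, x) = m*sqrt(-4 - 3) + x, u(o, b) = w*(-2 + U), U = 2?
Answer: -24 + 56*I*sqrt(7) ≈ -24.0 + 148.16*I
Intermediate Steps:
u(o, b) = 0 (u(o, b) = 0*(-2 + 2) = 0*0 = 0)
C(m, x) = x + I*m*sqrt(7) (C(m, x) = m*sqrt(-7) + x = m*(I*sqrt(7)) + x = I*m*sqrt(7) + x = x + I*m*sqrt(7))
u(sqrt(24 + 2), -70) + C(56, -24) = 0 + (-24 + I*56*sqrt(7)) = 0 + (-24 + 56*I*sqrt(7)) = -24 + 56*I*sqrt(7)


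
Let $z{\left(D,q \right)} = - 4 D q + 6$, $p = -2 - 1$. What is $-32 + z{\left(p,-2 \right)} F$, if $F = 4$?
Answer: $-104$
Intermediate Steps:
$p = -3$ ($p = -2 - 1 = -3$)
$z{\left(D,q \right)} = 6 - 4 D q$ ($z{\left(D,q \right)} = - 4 D q + 6 = 6 - 4 D q$)
$-32 + z{\left(p,-2 \right)} F = -32 + \left(6 - \left(-12\right) \left(-2\right)\right) 4 = -32 + \left(6 - 24\right) 4 = -32 - 72 = -104$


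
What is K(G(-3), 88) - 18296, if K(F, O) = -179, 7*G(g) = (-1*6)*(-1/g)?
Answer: -18475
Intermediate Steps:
G(g) = 6/(7*g) (G(g) = ((-1*6)*(-1/g))/7 = (-(-6)/g)/7 = (6/g)/7 = 6/(7*g))
K(G(-3), 88) - 18296 = -179 - 18296 = -18475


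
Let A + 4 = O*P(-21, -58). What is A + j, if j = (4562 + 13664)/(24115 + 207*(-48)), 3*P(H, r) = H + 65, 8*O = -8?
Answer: -739346/42537 ≈ -17.381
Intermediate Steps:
O = -1 (O = (⅛)*(-8) = -1)
P(H, r) = 65/3 + H/3 (P(H, r) = (H + 65)/3 = (65 + H)/3 = 65/3 + H/3)
j = 18226/14179 (j = 18226/(24115 - 9936) = 18226/14179 ≈ 1.2854)
A = -56/3 (A = -4 - (65/3 + (⅓)*(-21)) = -4 - (65/3 - 7) = -4 - 1*44/3 = -4 - 44/3 = -56/3 ≈ -18.667)
A + j = -56/3 + 18226/14179 = -739346/42537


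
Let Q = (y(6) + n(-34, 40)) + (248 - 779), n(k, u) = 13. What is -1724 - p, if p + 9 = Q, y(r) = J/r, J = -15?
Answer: -2389/2 ≈ -1194.5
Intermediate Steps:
y(r) = -15/r
Q = -1041/2 (Q = (-15/6 + 13) + (248 - 779) = (-15*⅙ + 13) - 531 = (-5/2 + 13) - 531 = 21/2 - 531 = -1041/2 ≈ -520.50)
p = -1059/2 (p = -9 - 1041/2 = -1059/2 ≈ -529.50)
-1724 - p = -1724 - 1*(-1059/2) = -1724 + 1059/2 = -2389/2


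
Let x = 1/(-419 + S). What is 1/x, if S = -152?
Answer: -571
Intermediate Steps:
x = -1/571 (x = 1/(-419 - 152) = 1/(-571) = -1/571 ≈ -0.0017513)
1/x = 1/(-1/571) = -571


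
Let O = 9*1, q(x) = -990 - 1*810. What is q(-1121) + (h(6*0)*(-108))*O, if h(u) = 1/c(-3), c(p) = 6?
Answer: -1962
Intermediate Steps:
q(x) = -1800 (q(x) = -990 - 810 = -1800)
O = 9
h(u) = 1/6
q(-1121) + (h(6*0)*(-108))*O = -1800 + ((1/6)*(-108))*9 = -1800 - 18*9 = -1800 - 162 = -1962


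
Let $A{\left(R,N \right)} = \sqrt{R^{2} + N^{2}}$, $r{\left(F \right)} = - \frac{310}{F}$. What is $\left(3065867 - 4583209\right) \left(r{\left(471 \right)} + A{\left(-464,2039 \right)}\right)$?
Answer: $\frac{470376020}{471} - 1517342 \sqrt{4372817} \approx -3.172 \cdot 10^{9}$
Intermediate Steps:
$A{\left(R,N \right)} = \sqrt{N^{2} + R^{2}}$
$\left(3065867 - 4583209\right) \left(r{\left(471 \right)} + A{\left(-464,2039 \right)}\right) = \left(3065867 - 4583209\right) \left(- \frac{310}{471} + \sqrt{2039^{2} + \left(-464\right)^{2}}\right) = - 1517342 \left(\left(-310\right) \frac{1}{471} + \sqrt{4157521 + 215296}\right) = - 1517342 \left(- \frac{310}{471} + \sqrt{4372817}\right) = \frac{470376020}{471} - 1517342 \sqrt{4372817}$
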